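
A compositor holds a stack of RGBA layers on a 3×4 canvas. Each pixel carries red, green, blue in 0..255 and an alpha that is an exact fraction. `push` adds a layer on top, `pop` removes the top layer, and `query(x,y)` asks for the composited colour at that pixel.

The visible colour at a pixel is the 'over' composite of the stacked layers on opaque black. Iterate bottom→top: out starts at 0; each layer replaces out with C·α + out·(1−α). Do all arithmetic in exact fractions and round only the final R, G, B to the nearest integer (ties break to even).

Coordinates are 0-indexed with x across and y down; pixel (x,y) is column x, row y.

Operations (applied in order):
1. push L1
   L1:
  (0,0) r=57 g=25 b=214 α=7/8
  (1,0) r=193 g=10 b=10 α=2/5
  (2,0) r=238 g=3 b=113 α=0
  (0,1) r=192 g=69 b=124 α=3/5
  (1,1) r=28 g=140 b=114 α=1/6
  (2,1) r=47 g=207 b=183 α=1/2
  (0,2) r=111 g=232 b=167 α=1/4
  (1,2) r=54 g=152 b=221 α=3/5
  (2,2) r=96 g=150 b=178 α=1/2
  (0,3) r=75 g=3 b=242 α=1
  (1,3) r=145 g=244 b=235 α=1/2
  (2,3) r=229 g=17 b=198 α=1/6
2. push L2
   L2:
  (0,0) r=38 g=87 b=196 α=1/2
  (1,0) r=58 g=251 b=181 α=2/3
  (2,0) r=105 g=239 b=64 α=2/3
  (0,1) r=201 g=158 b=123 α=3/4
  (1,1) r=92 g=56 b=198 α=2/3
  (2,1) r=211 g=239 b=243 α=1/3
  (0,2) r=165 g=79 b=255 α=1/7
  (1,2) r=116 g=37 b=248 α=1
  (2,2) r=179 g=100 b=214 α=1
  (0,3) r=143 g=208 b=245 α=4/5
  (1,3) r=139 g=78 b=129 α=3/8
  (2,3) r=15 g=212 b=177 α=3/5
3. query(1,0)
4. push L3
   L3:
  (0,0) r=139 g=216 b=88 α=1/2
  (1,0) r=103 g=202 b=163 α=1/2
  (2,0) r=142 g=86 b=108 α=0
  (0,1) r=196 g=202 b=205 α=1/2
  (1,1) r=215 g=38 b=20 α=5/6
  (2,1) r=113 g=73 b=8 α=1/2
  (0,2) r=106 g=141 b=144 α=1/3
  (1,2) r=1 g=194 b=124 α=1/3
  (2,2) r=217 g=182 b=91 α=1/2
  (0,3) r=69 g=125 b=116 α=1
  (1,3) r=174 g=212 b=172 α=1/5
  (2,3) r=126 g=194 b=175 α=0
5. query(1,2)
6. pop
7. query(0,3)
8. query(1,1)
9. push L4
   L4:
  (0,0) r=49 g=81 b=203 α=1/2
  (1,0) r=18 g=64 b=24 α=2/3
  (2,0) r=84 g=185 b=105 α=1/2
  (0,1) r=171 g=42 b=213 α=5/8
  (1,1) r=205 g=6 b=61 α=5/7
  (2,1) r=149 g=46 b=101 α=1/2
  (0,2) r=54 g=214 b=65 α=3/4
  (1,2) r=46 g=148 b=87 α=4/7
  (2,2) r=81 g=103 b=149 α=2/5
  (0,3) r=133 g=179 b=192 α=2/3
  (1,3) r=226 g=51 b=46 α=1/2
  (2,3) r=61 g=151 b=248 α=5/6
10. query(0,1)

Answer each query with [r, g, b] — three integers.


query (1,0) [L1,L2] — begin 0,0,0
+L1 (α=2/5) → [386/5, 4, 4]
+L2 (α=2/3) → [322/5, 506/3, 122]
rounded: [64, 169, 122]

(1,2) stack=L1,L2,L3; from [0,0,0]:
+L1 (α=3/5) → [162/5, 456/5, 663/5]
+L2 (α=1) → [116, 37, 248]
+L3 (α=1/3) → [233/3, 268/3, 620/3]
= [78, 89, 207]

(0,3) stack=L1,L2; from [0,0,0]:
after L1 α=1: [75, 3, 242]
after L2 α=4/5: [647/5, 167, 1222/5]
= [129, 167, 244]

at x=1,y=1 over L1,L2:
after L1 α=1/6: [14/3, 70/3, 19]
after L2 α=2/3: [566/9, 406/9, 415/3]
→ [63, 45, 138]

at x=0,y=1 over L1,L2,L4:
after L1 α=3/5: [576/5, 207/5, 372/5]
after L2 α=3/4: [3591/20, 2577/20, 2217/20]
after L4 α=5/8: [27873/160, 11931/160, 27951/160]
→ [174, 75, 175]


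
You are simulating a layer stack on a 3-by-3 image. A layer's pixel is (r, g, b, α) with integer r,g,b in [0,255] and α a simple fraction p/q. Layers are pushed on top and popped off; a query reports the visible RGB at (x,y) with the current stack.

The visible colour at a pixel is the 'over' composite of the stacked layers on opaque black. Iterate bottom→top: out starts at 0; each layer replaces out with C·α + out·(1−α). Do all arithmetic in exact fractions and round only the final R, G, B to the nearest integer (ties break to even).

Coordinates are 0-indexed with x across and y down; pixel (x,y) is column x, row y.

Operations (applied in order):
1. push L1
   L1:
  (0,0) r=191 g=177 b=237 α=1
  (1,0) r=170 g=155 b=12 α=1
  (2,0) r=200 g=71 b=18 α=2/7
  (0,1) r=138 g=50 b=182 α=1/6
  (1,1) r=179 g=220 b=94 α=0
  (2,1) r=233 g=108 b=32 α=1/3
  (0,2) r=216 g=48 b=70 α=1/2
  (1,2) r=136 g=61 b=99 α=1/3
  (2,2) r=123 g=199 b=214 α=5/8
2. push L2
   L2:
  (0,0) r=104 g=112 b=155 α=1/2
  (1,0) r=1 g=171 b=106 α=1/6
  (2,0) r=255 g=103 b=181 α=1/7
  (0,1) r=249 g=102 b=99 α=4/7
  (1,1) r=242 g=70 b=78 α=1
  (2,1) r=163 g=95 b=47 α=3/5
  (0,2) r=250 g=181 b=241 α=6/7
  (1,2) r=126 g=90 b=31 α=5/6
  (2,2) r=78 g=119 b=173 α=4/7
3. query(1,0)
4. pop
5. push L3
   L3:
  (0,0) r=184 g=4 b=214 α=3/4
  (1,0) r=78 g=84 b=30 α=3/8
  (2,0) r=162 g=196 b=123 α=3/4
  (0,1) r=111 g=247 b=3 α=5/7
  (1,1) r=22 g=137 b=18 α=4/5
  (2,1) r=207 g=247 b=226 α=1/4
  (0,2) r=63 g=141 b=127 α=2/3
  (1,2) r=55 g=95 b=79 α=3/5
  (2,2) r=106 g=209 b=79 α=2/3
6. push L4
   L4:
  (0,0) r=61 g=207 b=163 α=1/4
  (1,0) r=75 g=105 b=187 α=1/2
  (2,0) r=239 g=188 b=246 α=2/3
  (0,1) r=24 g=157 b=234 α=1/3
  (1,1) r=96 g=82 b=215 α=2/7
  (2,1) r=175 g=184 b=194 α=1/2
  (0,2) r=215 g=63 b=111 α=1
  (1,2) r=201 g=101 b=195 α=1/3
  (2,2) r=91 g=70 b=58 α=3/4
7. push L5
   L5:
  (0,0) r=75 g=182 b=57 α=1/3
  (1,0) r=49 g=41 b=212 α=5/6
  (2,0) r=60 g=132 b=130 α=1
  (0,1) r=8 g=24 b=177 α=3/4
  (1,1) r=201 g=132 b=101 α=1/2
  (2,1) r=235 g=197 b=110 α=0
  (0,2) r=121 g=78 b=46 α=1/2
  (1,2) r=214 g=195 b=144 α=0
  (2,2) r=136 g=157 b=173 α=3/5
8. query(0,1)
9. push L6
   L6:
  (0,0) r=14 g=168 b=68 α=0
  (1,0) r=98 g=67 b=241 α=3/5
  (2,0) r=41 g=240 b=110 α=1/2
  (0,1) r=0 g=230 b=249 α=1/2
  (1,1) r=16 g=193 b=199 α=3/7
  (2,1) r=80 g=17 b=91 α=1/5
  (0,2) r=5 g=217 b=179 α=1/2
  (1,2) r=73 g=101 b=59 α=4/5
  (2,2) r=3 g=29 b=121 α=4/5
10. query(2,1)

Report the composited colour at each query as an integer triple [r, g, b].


(1,0) stack=L1,L2; from [0,0,0]:
after L1 α=1: [170, 155, 12]
after L2 α=1/6: [851/6, 473/3, 83/3]
→ [142, 158, 28]

at x=0,y=1 over L1,L3,L4,L5:
L1 α=1/6: [23, 25/3, 91/3]
L3 α=5/7: [601/7, 3755/21, 227/21]
L4 α=1/3: [1370/21, 10807/63, 5368/63]
L5 α=3/4: [937/42, 15343/252, 38821/252]
→ [22, 61, 154]

at x=2,y=1 over L1,L3,L4,L5,L6:
L1 α=1/3: [233/3, 36, 32/3]
L3 α=1/4: [110, 355/4, 129/2]
L4 α=1/2: [285/2, 1091/8, 517/4]
L5 α=0: [285/2, 1091/8, 517/4]
L6 α=1/5: [130, 225/2, 608/5]
rounded: [130, 112, 122]


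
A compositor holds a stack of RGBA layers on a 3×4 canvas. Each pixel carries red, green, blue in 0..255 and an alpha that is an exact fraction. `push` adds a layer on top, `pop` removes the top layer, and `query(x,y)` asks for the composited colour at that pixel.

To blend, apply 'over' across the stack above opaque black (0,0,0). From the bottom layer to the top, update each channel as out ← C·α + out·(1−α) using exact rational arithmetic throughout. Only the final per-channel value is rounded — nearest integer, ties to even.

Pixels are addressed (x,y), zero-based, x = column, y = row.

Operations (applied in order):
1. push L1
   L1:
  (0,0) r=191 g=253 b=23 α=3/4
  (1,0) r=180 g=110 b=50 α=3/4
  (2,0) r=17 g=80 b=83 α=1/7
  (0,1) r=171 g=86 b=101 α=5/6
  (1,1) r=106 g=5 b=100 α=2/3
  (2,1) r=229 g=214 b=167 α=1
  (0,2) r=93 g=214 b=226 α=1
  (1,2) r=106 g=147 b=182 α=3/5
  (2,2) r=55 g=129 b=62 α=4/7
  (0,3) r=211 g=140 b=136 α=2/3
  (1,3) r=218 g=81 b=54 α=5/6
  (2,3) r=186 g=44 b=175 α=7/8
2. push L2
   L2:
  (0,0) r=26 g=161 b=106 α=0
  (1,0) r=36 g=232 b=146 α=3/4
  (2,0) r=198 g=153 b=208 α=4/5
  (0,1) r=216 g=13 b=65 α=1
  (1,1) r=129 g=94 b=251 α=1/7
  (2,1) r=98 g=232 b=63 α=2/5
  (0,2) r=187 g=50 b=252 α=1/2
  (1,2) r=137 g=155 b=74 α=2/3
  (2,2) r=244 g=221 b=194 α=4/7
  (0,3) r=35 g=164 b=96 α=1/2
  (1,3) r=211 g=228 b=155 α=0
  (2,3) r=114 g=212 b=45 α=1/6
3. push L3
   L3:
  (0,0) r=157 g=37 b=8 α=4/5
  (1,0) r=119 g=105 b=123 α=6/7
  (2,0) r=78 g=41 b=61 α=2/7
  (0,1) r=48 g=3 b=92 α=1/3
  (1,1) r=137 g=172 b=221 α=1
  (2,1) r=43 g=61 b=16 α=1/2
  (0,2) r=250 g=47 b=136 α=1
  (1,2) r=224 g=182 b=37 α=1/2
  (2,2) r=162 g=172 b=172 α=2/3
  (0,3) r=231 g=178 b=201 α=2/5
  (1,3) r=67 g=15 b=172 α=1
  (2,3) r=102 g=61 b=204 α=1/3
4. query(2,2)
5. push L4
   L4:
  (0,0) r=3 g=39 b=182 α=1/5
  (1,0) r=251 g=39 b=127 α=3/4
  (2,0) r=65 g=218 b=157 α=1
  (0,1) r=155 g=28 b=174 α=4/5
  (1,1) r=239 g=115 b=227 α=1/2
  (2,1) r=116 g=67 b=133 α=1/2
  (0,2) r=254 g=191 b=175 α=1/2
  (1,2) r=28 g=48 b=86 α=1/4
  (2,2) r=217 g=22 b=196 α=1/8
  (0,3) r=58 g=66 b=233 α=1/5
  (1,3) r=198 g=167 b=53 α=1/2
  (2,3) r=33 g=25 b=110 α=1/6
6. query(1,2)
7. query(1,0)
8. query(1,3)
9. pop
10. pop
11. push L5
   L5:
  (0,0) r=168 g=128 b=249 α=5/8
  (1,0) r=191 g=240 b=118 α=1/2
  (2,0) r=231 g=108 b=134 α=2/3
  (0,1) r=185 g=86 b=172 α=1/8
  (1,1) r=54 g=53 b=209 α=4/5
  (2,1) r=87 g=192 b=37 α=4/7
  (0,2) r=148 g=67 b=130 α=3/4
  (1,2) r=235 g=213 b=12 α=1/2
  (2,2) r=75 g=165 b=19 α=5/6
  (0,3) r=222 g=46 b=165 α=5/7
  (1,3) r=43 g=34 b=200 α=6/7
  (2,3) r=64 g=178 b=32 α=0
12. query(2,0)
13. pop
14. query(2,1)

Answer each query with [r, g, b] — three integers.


(2,2) stack=L1,L2,L3; from [0,0,0]:
+L1 (α=4/7) → [220/7, 516/7, 248/7]
+L2 (α=4/7) → [7492/49, 7736/49, 6176/49]
+L3 (α=2/3) → [23368/147, 24592/147, 23032/147]
= [159, 167, 157]

query (1,2) [L1,L2,L3,L4] — begin 0,0,0
L1 α=3/5: [318/5, 441/5, 546/5]
L2 α=2/3: [1688/15, 1991/15, 1286/15]
L3 α=1/2: [2524/15, 4721/30, 1841/30]
L4 α=1/4: [666/5, 5201/40, 2701/40]
rounded: [133, 130, 68]

(1,0) stack=L1,L2,L3,L4; from [0,0,0]:
+L1 (α=3/4) → [135, 165/2, 75/2]
+L2 (α=3/4) → [243/4, 1557/8, 951/8]
+L3 (α=6/7) → [3099/28, 6597/56, 6855/56]
+L4 (α=3/4) → [24183/112, 13149/224, 28191/224]
→ [216, 59, 126]

at x=1,y=3 over L1,L2,L3,L4:
after L1 α=5/6: [545/3, 135/2, 45]
after L2 α=0: [545/3, 135/2, 45]
after L3 α=1: [67, 15, 172]
after L4 α=1/2: [265/2, 91, 225/2]
→ [132, 91, 112]

(2,0) stack=L1,L2,L5; from [0,0,0]:
L1 α=1/7: [17/7, 80/7, 83/7]
L2 α=4/5: [5561/35, 4364/35, 5907/35]
L5 α=2/3: [21731/105, 11924/105, 15287/105]
→ [207, 114, 146]

(2,1) stack=L1,L2; from [0,0,0]:
+L1 (α=1) → [229, 214, 167]
+L2 (α=2/5) → [883/5, 1106/5, 627/5]
= [177, 221, 125]


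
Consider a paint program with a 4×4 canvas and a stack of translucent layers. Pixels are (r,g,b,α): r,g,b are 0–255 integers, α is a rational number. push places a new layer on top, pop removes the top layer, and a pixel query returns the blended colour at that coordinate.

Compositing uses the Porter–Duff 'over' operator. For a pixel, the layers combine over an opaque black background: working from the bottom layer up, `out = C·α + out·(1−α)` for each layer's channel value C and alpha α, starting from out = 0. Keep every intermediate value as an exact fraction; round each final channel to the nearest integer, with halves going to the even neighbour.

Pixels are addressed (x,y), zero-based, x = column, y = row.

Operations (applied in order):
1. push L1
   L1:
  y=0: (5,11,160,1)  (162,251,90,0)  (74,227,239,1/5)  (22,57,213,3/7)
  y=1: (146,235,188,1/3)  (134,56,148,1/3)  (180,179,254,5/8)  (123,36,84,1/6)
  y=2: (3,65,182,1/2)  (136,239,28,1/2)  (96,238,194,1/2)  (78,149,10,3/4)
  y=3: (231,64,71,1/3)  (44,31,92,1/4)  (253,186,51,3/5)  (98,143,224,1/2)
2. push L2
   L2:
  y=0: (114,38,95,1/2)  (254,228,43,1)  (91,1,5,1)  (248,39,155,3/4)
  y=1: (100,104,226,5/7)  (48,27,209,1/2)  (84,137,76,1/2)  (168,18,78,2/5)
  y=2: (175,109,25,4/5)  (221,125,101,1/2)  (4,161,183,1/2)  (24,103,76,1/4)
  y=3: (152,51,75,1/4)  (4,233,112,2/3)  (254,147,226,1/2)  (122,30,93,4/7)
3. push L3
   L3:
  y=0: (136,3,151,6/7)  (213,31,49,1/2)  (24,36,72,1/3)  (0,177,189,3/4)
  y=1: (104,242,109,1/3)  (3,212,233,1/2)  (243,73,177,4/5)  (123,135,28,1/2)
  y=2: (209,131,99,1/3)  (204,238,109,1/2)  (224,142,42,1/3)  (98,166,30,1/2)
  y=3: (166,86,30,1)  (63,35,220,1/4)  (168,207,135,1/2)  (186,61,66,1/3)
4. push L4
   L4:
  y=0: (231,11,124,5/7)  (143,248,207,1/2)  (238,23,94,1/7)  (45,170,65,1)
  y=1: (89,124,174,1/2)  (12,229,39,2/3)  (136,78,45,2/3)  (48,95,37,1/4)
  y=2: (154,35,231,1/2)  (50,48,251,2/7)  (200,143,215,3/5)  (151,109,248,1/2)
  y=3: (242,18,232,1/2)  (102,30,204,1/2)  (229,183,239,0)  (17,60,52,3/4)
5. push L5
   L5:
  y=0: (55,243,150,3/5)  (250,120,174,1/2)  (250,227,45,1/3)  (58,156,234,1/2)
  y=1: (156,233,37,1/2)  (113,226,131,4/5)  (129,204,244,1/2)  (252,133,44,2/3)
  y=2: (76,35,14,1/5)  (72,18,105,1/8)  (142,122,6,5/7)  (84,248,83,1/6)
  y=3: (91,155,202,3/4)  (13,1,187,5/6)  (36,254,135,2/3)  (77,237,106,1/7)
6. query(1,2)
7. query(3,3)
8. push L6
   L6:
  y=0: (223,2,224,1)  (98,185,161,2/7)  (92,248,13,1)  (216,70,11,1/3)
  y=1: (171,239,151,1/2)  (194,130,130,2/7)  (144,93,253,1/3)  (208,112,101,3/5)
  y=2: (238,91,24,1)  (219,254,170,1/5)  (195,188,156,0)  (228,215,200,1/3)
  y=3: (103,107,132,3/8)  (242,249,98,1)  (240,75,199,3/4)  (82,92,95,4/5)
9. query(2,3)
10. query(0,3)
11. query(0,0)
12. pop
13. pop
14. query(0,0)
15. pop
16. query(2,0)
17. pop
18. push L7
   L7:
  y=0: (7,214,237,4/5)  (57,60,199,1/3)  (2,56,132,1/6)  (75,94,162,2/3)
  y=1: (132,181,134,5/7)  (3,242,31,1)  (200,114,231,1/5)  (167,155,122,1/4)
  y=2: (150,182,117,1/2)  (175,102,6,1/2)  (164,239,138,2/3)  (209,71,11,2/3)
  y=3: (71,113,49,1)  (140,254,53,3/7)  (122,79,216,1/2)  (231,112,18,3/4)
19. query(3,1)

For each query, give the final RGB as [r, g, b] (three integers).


at x=1,y=2 over L1,L2,L3,L4,L5:
L1 α=1/2: [68, 239/2, 14]
L2 α=1/2: [289/2, 489/4, 115/2]
L3 α=1/2: [697/4, 1441/8, 333/4]
L4 α=2/7: [555/4, 1139/8, 3673/28]
L5 α=1/8: [4173/32, 8117/64, 4093/32]
→ [130, 127, 128]

(3,3) stack=L1,L2,L3,L4,L5; from [0,0,0]:
after L1 α=1/2: [49, 143/2, 112]
after L2 α=4/7: [635/7, 669/14, 708/7]
after L3 α=1/3: [2572/21, 1096/21, 626/7]
after L4 α=3/4: [3643/84, 1219/21, 859/14]
after L5 α=1/7: [4721/98, 4097/49, 3319/49]
= [48, 84, 68]

(2,3) stack=L1,L2,L3,L4,L5,L6; from [0,0,0]:
+L1 (α=3/5) → [759/5, 558/5, 153/5]
+L2 (α=1/2) → [2029/10, 1293/10, 1283/10]
+L3 (α=1/2) → [3709/20, 3363/20, 2633/20]
+L4 (α=0) → [3709/20, 3363/20, 2633/20]
+L5 (α=2/3) → [5149/60, 13523/60, 8033/60]
+L6 (α=3/4) → [48349/240, 27023/240, 43853/240]
rounded: [201, 113, 183]

at x=0,y=3 over L1,L2,L3,L4,L5,L6:
after L1 α=1/3: [77, 64/3, 71/3]
after L2 α=1/4: [383/4, 115/4, 73/2]
after L3 α=1: [166, 86, 30]
after L4 α=1/2: [204, 52, 131]
after L5 α=3/4: [477/4, 517/4, 737/4]
after L6 α=3/8: [3621/32, 3869/32, 5269/32]
→ [113, 121, 165]

query (0,0) [L1,L2,L3,L4,L5,L6] — begin 0,0,0
L1 α=1: [5, 11, 160]
L2 α=1/2: [119/2, 49/2, 255/2]
L3 α=6/7: [1751/14, 85/14, 2067/14]
L4 α=5/7: [9836/49, 470/49, 6407/49]
L5 α=3/5: [27757/245, 36661/245, 34864/245]
L6 α=1: [223, 2, 224]
→ [223, 2, 224]

at x=0,y=0 over L1,L2,L3,L4:
L1 α=1: [5, 11, 160]
L2 α=1/2: [119/2, 49/2, 255/2]
L3 α=6/7: [1751/14, 85/14, 2067/14]
L4 α=5/7: [9836/49, 470/49, 6407/49]
→ [201, 10, 131]

(2,0) stack=L1,L2,L3; from [0,0,0]:
+L1 (α=1/5) → [74/5, 227/5, 239/5]
+L2 (α=1) → [91, 1, 5]
+L3 (α=1/3) → [206/3, 38/3, 82/3]
= [69, 13, 27]

query (3,1) [L1,L2,L7] — begin 0,0,0
L1 α=1/6: [41/2, 6, 14]
L2 α=2/5: [159/2, 54/5, 198/5]
L7 α=1/4: [811/8, 937/20, 301/5]
rounded: [101, 47, 60]


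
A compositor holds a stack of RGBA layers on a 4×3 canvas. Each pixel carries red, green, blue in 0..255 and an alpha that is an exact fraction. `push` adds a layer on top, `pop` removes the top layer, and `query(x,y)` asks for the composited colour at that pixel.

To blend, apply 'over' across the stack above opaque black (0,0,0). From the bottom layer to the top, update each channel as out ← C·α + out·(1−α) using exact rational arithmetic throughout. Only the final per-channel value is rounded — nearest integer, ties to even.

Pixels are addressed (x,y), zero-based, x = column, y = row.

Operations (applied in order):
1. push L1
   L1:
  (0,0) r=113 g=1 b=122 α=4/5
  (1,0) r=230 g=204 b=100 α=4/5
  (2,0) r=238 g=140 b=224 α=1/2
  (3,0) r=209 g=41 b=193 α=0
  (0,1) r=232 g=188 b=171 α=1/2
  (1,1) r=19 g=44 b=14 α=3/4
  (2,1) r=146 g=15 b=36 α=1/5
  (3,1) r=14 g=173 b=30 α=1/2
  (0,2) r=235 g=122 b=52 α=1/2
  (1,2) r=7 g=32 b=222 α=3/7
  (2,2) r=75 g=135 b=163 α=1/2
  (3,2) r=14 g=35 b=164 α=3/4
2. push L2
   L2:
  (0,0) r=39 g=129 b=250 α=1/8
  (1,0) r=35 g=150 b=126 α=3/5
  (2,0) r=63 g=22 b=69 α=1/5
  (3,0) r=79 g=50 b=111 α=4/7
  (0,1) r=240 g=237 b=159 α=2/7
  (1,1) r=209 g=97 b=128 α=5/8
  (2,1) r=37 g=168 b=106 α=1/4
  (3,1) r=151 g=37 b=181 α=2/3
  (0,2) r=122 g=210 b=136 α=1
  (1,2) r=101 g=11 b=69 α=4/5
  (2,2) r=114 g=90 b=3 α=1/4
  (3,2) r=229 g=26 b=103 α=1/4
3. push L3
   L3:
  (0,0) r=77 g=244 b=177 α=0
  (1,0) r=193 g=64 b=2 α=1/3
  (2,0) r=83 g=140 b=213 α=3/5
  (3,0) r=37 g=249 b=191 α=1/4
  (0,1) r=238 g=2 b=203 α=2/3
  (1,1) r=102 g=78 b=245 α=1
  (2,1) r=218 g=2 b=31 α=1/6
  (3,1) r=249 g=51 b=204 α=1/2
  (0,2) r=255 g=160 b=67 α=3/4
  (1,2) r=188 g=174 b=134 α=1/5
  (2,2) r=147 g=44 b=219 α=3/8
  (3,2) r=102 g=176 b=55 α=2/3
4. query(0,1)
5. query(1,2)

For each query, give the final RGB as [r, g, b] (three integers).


at x=0,y=1 over L1,L2,L3:
after L1 α=1/2: [116, 94, 171/2]
after L2 α=2/7: [1060/7, 944/7, 213/2]
after L3 α=2/3: [1464/7, 324/7, 1025/6]
= [209, 46, 171]

(1,2) stack=L1,L2,L3; from [0,0,0]:
+L1 (α=3/7) → [3, 96/7, 666/7]
+L2 (α=4/5) → [407/5, 404/35, 2598/35]
+L3 (α=1/5) → [2568/25, 7706/175, 15082/175]
= [103, 44, 86]


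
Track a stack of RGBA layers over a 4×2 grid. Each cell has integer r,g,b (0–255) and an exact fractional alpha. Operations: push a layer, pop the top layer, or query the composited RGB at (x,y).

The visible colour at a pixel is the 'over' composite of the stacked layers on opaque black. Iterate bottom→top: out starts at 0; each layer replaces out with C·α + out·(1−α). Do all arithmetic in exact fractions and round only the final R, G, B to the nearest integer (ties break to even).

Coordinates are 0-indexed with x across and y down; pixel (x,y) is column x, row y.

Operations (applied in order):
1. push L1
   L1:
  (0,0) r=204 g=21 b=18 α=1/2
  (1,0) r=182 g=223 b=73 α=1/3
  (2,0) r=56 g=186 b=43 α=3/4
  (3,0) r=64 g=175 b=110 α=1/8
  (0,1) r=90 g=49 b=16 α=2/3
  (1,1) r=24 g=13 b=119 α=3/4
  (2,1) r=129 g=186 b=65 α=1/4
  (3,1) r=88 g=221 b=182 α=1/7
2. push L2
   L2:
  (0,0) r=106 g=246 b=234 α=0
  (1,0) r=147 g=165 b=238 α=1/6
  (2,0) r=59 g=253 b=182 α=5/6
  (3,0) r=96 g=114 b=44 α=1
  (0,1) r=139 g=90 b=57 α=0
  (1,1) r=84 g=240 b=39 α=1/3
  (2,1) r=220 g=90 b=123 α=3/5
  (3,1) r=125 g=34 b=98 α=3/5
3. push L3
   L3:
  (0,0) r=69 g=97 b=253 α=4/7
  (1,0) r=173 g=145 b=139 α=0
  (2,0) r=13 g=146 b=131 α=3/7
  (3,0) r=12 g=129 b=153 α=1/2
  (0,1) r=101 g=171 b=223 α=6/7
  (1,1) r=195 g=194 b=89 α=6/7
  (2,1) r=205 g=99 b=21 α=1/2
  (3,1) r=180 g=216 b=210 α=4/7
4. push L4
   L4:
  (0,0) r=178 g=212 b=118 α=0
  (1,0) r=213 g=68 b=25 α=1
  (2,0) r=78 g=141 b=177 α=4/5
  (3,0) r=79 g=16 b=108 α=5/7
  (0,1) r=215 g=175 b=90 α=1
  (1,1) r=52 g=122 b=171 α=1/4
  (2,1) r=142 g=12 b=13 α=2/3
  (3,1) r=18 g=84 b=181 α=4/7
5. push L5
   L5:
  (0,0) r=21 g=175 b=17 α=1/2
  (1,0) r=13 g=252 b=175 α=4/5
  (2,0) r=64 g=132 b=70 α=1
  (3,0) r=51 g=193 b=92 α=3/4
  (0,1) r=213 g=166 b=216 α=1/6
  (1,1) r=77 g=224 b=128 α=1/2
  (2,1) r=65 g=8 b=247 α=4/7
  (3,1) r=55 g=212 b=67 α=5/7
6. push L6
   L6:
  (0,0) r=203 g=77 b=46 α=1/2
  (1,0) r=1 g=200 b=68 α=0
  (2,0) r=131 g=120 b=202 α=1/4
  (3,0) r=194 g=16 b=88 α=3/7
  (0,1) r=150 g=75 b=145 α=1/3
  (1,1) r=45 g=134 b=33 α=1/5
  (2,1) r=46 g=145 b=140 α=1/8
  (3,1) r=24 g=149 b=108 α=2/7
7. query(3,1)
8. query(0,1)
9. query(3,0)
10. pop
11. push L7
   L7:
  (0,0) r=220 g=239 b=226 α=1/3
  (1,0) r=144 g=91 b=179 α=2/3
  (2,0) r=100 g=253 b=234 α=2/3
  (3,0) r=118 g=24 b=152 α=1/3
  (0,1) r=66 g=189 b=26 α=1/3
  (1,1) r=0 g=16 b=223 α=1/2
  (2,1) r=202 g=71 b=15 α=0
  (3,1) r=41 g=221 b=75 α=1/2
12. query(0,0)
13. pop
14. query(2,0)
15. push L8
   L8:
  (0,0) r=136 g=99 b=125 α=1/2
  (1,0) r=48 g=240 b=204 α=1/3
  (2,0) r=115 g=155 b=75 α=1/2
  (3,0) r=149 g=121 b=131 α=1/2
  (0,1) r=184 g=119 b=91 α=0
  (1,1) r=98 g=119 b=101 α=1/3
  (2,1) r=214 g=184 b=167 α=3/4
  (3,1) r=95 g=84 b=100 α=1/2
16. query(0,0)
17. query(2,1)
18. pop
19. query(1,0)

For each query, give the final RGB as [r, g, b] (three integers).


(3,1) stack=L1,L2,L3,L4,L5,L6; from [0,0,0]:
L1 α=1/7: [88/7, 221/7, 26]
L2 α=3/5: [2801/35, 1156/35, 346/5]
L3 α=4/7: [33603/245, 33708/245, 5238/35]
L4 α=4/7: [118449/1715, 183444/1715, 41054/245]
L5 α=5/7: [708523/12005, 2184788/12005, 164183/1715]
L6 α=2/7: [823771/16807, 2900286/16807, 238271/2401]
rounded: [49, 173, 99]

(0,1) stack=L1,L2,L3,L4,L5,L6; from [0,0,0]:
after L1 α=2/3: [60, 98/3, 32/3]
after L2 α=0: [60, 98/3, 32/3]
after L3 α=6/7: [666/7, 3176/21, 578/3]
after L4 α=1: [215, 175, 90]
after L5 α=1/6: [644/3, 347/2, 111]
after L6 α=1/3: [1738/9, 422/3, 367/3]
→ [193, 141, 122]

(3,0) stack=L1,L2,L3,L4,L5,L6; from [0,0,0]:
L1 α=1/8: [8, 175/8, 55/4]
L2 α=1: [96, 114, 44]
L3 α=1/2: [54, 243/2, 197/2]
L4 α=5/7: [503/7, 323/7, 737/7]
L5 α=3/4: [787/14, 1094/7, 2669/28]
L6 α=3/7: [5648/49, 4712/49, 4517/49]
= [115, 96, 92]

query (0,0) [L1,L2,L3,L4,L5,L7] — begin 0,0,0
after L1 α=1/2: [102, 21/2, 9]
after L2 α=0: [102, 21/2, 9]
after L3 α=4/7: [582/7, 839/14, 1039/7]
after L4 α=0: [582/7, 839/14, 1039/7]
after L5 α=1/2: [729/14, 3289/28, 579/7]
after L7 α=1/3: [2269/21, 6635/42, 2740/21]
→ [108, 158, 130]

(2,0) stack=L1,L2,L3,L4,L5; from [0,0,0]:
after L1 α=3/4: [42, 279/2, 129/4]
after L2 α=5/6: [337/6, 2809/12, 3769/24]
after L3 α=3/7: [113/3, 589/3, 6127/42]
after L4 α=4/5: [1049/15, 2281/15, 35863/210]
after L5 α=1: [64, 132, 70]
→ [64, 132, 70]

at x=0,y=0 over L1,L2,L3,L4,L5,L8:
+L1 (α=1/2) → [102, 21/2, 9]
+L2 (α=0) → [102, 21/2, 9]
+L3 (α=4/7) → [582/7, 839/14, 1039/7]
+L4 (α=0) → [582/7, 839/14, 1039/7]
+L5 (α=1/2) → [729/14, 3289/28, 579/7]
+L8 (α=1/2) → [2633/28, 6061/56, 727/7]
→ [94, 108, 104]

query (2,1) [L1,L2,L3,L4,L5,L8] — begin 0,0,0
after L1 α=1/4: [129/4, 93/2, 65/4]
after L2 α=3/5: [1449/10, 363/5, 803/10]
after L3 α=1/2: [3499/20, 429/5, 1013/20]
after L4 α=2/3: [9179/60, 183/5, 511/20]
after L5 α=4/7: [14379/140, 709/35, 21293/140]
after L8 α=3/4: [104259/560, 20029/140, 91433/560]
= [186, 143, 163]

at x=1,y=0 over L1,L2,L3,L4,L5:
+L1 (α=1/3) → [182/3, 223/3, 73/3]
+L2 (α=1/6) → [1351/18, 805/9, 1079/18]
+L3 (α=0) → [1351/18, 805/9, 1079/18]
+L4 (α=1) → [213, 68, 25]
+L5 (α=4/5) → [53, 1076/5, 145]
→ [53, 215, 145]


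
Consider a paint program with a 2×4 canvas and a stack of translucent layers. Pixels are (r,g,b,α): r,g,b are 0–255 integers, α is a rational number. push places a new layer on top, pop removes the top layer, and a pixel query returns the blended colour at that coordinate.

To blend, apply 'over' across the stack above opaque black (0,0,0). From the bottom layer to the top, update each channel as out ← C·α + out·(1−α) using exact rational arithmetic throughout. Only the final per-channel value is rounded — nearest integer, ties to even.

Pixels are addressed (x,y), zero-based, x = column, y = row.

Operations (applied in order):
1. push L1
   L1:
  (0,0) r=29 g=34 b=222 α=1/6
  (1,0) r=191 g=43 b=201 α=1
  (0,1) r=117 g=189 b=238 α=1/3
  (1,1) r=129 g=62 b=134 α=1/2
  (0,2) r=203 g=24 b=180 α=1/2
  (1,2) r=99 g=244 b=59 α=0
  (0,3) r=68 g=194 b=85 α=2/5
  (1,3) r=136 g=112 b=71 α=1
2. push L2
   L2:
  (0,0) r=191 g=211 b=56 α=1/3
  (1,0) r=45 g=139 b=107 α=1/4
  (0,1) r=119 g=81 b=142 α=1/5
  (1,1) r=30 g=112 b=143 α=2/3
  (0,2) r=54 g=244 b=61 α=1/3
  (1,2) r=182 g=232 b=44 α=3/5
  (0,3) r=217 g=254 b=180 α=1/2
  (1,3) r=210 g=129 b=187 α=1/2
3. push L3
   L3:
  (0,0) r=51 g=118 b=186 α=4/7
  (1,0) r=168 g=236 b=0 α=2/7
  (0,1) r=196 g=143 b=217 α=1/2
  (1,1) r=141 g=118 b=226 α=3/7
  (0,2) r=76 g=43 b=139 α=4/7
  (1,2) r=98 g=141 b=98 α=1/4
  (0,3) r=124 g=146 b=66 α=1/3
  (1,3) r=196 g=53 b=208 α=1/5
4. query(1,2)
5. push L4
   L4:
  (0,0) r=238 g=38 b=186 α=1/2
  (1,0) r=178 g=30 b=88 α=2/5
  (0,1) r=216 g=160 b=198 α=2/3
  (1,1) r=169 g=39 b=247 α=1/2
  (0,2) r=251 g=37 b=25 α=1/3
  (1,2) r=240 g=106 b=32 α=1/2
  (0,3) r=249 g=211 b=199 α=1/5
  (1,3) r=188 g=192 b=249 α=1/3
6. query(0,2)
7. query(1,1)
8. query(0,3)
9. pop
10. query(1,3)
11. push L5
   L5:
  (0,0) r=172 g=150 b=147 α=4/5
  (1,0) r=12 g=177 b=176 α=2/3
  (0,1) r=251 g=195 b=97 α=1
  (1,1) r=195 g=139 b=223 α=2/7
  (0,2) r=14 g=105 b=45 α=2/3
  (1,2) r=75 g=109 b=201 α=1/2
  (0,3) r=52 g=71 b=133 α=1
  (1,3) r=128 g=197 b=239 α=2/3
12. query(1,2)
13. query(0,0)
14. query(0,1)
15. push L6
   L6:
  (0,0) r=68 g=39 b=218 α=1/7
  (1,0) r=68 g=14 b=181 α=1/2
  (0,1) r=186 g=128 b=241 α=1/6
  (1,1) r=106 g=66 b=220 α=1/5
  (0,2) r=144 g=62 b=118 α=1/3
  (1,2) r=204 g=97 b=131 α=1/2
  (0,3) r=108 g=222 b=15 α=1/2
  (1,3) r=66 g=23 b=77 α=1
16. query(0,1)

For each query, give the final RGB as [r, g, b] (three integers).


(1,2) stack=L1,L2,L3; from [0,0,0]:
L1 α=0: [0, 0, 0]
L2 α=3/5: [546/5, 696/5, 132/5]
L3 α=1/4: [532/5, 2793/20, 443/10]
rounded: [106, 140, 44]

(0,2) stack=L1,L2,L3,L4; from [0,0,0]:
L1 α=1/2: [203/2, 12, 90]
L2 α=1/3: [257/3, 268/3, 241/3]
L3 α=4/7: [561/7, 440/7, 797/7]
L4 α=1/3: [2879/21, 1139/21, 1769/21]
→ [137, 54, 84]

query (1,1) [L1,L2,L3,L4] — begin 0,0,0
+L1 (α=1/2) → [129/2, 31, 67]
+L2 (α=2/3) → [83/2, 85, 353/3]
+L3 (α=3/7) → [589/7, 694/7, 3446/21]
+L4 (α=1/2) → [886/7, 967/14, 8633/42]
= [127, 69, 206]

query (0,3) [L1,L2,L3,L4] — begin 0,0,0
after L1 α=2/5: [136/5, 388/5, 34]
after L2 α=1/2: [1221/10, 829/5, 107]
after L3 α=1/3: [1841/15, 796/5, 280/3]
after L4 α=1/5: [11099/75, 4239/25, 1717/15]
= [148, 170, 114]

(1,3) stack=L1,L2,L3; from [0,0,0]:
after L1 α=1: [136, 112, 71]
after L2 α=1/2: [173, 241/2, 129]
after L3 α=1/5: [888/5, 107, 724/5]
rounded: [178, 107, 145]

at x=1,y=2 over L1,L2,L3,L5:
+L1 (α=0) → [0, 0, 0]
+L2 (α=3/5) → [546/5, 696/5, 132/5]
+L3 (α=1/4) → [532/5, 2793/20, 443/10]
+L5 (α=1/2) → [907/10, 4973/40, 2453/20]
→ [91, 124, 123]

at x=0,y=0 over L1,L2,L3,L5:
L1 α=1/6: [29/6, 17/3, 37]
L2 α=1/3: [602/9, 667/9, 130/3]
L3 α=4/7: [1214/21, 2083/21, 874/7]
L5 α=4/5: [15662/105, 14683/105, 998/7]
= [149, 140, 143]

query (0,1) [L1,L2,L3,L5] — begin 0,0,0
+L1 (α=1/3) → [39, 63, 238/3]
+L2 (α=1/5) → [55, 333/5, 1378/15]
+L3 (α=1/2) → [251/2, 524/5, 4633/30]
+L5 (α=1) → [251, 195, 97]
= [251, 195, 97]

query (0,1) [L1,L2,L3,L5,L6] — begin 0,0,0
after L1 α=1/3: [39, 63, 238/3]
after L2 α=1/5: [55, 333/5, 1378/15]
after L3 α=1/2: [251/2, 524/5, 4633/30]
after L5 α=1: [251, 195, 97]
after L6 α=1/6: [1441/6, 1103/6, 121]
rounded: [240, 184, 121]


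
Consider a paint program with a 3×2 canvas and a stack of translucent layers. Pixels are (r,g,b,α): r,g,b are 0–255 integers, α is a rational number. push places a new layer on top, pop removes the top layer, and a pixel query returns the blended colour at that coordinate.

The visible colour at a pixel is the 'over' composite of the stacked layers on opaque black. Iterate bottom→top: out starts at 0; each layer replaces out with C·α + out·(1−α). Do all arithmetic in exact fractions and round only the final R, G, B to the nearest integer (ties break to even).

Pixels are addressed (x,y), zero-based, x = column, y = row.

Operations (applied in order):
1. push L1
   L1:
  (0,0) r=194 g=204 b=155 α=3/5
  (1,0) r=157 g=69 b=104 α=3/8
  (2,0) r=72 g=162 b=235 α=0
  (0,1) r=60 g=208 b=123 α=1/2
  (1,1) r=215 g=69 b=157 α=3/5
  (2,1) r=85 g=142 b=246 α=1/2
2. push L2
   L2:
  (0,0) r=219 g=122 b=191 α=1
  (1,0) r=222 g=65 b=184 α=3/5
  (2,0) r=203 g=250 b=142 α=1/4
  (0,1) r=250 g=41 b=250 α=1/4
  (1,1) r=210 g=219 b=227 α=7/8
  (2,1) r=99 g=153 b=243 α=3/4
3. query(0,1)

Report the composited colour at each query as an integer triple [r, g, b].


query (0,1) [L1,L2] — begin 0,0,0
+L1 (α=1/2) → [30, 104, 123/2]
+L2 (α=1/4) → [85, 353/4, 869/8]
→ [85, 88, 109]


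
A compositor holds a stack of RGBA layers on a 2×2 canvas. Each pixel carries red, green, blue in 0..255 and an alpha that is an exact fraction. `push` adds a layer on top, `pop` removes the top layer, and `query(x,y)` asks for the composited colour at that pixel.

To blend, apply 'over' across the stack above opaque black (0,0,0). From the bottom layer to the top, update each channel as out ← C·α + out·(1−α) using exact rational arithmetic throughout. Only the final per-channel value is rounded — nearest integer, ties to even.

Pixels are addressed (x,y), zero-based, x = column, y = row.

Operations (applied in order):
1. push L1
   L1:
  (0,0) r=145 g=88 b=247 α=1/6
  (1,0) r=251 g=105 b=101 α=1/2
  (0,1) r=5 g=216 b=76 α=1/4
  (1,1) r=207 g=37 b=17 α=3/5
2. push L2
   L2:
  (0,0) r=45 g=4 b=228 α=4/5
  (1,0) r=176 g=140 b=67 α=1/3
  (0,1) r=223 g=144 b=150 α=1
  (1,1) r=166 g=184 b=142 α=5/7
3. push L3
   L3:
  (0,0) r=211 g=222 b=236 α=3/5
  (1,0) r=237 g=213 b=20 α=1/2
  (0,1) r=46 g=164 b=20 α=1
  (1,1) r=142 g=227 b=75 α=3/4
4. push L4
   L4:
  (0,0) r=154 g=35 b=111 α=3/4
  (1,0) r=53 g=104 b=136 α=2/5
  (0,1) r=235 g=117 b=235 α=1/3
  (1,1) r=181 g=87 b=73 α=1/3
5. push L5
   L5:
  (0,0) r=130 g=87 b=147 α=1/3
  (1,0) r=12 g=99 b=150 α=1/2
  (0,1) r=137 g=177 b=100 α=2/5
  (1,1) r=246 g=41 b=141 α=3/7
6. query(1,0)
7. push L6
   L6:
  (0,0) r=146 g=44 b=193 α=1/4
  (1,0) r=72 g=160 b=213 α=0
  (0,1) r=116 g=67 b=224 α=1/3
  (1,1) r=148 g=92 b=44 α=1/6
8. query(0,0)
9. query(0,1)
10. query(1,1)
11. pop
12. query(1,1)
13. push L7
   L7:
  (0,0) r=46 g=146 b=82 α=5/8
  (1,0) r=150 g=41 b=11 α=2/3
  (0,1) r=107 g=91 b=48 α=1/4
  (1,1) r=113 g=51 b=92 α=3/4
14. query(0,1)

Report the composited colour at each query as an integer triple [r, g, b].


at x=1,y=0 over L1,L2,L3,L4,L5:
after L1 α=1/2: [251/2, 105/2, 101/2]
after L2 α=1/3: [427/3, 245/3, 56]
after L3 α=1/2: [569/3, 442/3, 38]
after L4 α=2/5: [135, 130, 386/5]
after L5 α=1/2: [147/2, 229/2, 568/5]
= [74, 114, 114]

query (0,0) [L1,L2,L3,L4,L5,L6] — begin 0,0,0
+L1 (α=1/6) → [145/6, 44/3, 247/6]
+L2 (α=4/5) → [245/6, 92/15, 5719/30]
+L3 (α=3/5) → [2144/15, 10174/75, 16339/75]
+L4 (α=3/4) → [4537/30, 18049/300, 20657/150]
+L5 (α=1/3) → [6487/45, 31099/450, 31682/225]
+L6 (α=1/4) → [8677/60, 37699/600, 46157/300]
rounded: [145, 63, 154]

query (0,1) [L1,L2,L3,L4,L5,L6] — begin 0,0,0
L1 α=1/4: [5/4, 54, 19]
L2 α=1: [223, 144, 150]
L3 α=1: [46, 164, 20]
L4 α=1/3: [109, 445/3, 275/3]
L5 α=2/5: [601/5, 799/5, 95]
L6 α=1/3: [594/5, 1933/15, 138]
→ [119, 129, 138]

at x=1,y=1 over L1,L2,L3,L4,L5,L6:
after L1 α=3/5: [621/5, 111/5, 51/5]
after L2 α=5/7: [5392/35, 4822/35, 3652/35]
after L3 α=3/4: [10151/70, 28657/140, 11527/140]
after L4 α=1/3: [16486/105, 34747/210, 16637/210]
after L5 α=3/7: [143434/735, 82409/735, 77689/735]
after L6 α=1/6: [82595/441, 95933/882, 84157/882]
rounded: [187, 109, 95]

at x=1,y=1 over L1,L2,L3,L4,L5:
L1 α=3/5: [621/5, 111/5, 51/5]
L2 α=5/7: [5392/35, 4822/35, 3652/35]
L3 α=3/4: [10151/70, 28657/140, 11527/140]
L4 α=1/3: [16486/105, 34747/210, 16637/210]
L5 α=3/7: [143434/735, 82409/735, 77689/735]
rounded: [195, 112, 106]

query (0,1) [L1,L2,L3,L4,L5,L7] — begin 0,0,0
+L1 (α=1/4) → [5/4, 54, 19]
+L2 (α=1) → [223, 144, 150]
+L3 (α=1) → [46, 164, 20]
+L4 (α=1/3) → [109, 445/3, 275/3]
+L5 (α=2/5) → [601/5, 799/5, 95]
+L7 (α=1/4) → [1169/10, 713/5, 333/4]
rounded: [117, 143, 83]


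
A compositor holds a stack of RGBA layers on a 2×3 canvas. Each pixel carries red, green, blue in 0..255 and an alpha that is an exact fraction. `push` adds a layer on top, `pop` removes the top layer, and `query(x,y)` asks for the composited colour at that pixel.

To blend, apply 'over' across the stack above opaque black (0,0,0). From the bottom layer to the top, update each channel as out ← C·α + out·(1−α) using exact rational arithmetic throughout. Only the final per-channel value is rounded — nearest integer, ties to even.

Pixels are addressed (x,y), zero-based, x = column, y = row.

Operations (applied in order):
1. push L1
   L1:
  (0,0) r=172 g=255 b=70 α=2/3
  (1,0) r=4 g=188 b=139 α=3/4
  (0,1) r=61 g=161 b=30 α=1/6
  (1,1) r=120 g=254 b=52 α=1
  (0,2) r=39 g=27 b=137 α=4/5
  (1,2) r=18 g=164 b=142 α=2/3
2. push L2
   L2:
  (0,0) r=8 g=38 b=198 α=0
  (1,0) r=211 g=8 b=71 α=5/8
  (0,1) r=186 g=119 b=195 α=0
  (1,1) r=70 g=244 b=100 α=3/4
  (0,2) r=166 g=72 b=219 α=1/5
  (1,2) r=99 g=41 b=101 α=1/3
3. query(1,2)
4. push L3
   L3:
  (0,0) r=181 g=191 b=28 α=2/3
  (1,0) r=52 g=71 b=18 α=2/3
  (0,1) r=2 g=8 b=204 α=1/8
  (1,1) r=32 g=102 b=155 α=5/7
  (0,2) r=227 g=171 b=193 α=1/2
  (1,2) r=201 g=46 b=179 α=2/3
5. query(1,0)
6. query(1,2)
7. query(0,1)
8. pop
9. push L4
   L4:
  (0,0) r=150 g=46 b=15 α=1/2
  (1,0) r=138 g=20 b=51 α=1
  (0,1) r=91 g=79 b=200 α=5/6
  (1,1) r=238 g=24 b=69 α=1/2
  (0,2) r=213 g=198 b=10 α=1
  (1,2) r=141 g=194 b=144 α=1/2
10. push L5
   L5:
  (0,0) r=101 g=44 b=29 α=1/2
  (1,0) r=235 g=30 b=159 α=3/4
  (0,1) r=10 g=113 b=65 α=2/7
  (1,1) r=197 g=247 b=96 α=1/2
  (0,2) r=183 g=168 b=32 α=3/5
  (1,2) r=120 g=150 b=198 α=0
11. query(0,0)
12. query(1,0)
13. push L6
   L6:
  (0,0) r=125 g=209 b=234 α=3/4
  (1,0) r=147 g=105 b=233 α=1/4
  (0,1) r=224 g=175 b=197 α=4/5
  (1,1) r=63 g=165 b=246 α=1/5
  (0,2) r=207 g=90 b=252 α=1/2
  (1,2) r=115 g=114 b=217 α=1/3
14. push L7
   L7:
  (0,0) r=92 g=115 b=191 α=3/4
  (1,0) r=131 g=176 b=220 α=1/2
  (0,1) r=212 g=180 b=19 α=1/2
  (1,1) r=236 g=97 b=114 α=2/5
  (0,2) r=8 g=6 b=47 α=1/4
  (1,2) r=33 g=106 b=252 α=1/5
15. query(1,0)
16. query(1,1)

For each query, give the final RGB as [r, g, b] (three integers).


at x=1,y=2 over L1,L2:
+L1 (α=2/3) → [12, 328/3, 284/3]
+L2 (α=1/3) → [41, 779/9, 871/9]
rounded: [41, 87, 97]

query (1,0) [L1,L2,L3] — begin 0,0,0
L1 α=3/4: [3, 141, 417/4]
L2 α=5/8: [133, 463/8, 2671/32]
L3 α=2/3: [79, 533/8, 3823/96]
→ [79, 67, 40]

query (1,2) [L1,L2,L3] — begin 0,0,0
L1 α=2/3: [12, 328/3, 284/3]
L2 α=1/3: [41, 779/9, 871/9]
L3 α=2/3: [443/3, 1607/27, 4093/27]
rounded: [148, 60, 152]

query (0,1) [L1,L2,L3] — begin 0,0,0
L1 α=1/6: [61/6, 161/6, 5]
L2 α=0: [61/6, 161/6, 5]
L3 α=1/8: [439/48, 1175/48, 239/8]
rounded: [9, 24, 30]

(0,0) stack=L1,L2,L4,L5; from [0,0,0]:
after L1 α=2/3: [344/3, 170, 140/3]
after L2 α=0: [344/3, 170, 140/3]
after L4 α=1/2: [397/3, 108, 185/6]
after L5 α=1/2: [350/3, 76, 359/12]
→ [117, 76, 30]

at x=1,y=0 over L1,L2,L4,L5:
after L1 α=3/4: [3, 141, 417/4]
after L2 α=5/8: [133, 463/8, 2671/32]
after L4 α=1: [138, 20, 51]
after L5 α=3/4: [843/4, 55/2, 132]
→ [211, 28, 132]

query (1,0) [L1,L2,L4,L5,L6,L7] — begin 0,0,0
L1 α=3/4: [3, 141, 417/4]
L2 α=5/8: [133, 463/8, 2671/32]
L4 α=1: [138, 20, 51]
L5 α=3/4: [843/4, 55/2, 132]
L6 α=1/4: [3117/16, 375/8, 629/4]
L7 α=1/2: [5213/32, 1783/16, 1509/8]
rounded: [163, 111, 189]

query (1,1) [L1,L2,L4,L5,L6,L7] — begin 0,0,0
after L1 α=1: [120, 254, 52]
after L2 α=3/4: [165/2, 493/2, 88]
after L4 α=1/2: [641/4, 541/4, 157/2]
after L5 α=1/2: [1429/8, 1529/8, 349/4]
after L6 α=1/5: [311/2, 1859/10, 119]
after L7 α=2/5: [1877/10, 7517/50, 117]
→ [188, 150, 117]


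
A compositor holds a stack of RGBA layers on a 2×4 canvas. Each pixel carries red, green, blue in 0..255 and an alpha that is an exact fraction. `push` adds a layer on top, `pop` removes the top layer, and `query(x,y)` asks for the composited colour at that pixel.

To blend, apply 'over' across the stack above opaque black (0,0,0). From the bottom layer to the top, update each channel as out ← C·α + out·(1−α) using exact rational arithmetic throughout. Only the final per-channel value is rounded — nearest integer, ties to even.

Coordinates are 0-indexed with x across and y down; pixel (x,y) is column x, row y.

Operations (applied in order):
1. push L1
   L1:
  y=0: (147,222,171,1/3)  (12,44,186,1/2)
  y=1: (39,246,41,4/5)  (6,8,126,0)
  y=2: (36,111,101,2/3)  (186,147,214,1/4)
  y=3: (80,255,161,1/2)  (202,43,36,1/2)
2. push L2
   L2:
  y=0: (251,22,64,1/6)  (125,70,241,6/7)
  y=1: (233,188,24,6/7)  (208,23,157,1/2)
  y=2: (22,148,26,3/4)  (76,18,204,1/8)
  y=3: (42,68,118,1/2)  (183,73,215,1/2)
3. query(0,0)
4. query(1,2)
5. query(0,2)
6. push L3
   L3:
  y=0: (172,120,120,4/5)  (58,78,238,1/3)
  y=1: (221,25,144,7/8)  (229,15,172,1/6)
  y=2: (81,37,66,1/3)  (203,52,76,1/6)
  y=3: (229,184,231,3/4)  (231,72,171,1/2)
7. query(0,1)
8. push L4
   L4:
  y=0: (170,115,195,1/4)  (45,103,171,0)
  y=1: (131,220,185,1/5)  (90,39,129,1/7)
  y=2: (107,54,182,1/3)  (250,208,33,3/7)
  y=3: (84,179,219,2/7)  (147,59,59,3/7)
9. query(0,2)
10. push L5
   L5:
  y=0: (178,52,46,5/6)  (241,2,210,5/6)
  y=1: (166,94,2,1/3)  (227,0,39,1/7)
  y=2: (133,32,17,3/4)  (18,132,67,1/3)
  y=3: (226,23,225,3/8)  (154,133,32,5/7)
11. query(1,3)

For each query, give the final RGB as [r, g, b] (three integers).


at x=0,y=0 over L1,L2:
L1 α=1/3: [49, 74, 57]
L2 α=1/6: [248/3, 196/3, 349/6]
= [83, 65, 58]

at x=1,y=2 over L1,L2:
L1 α=1/4: [93/2, 147/4, 107/2]
L2 α=1/8: [803/16, 1101/32, 1157/16]
= [50, 34, 72]

query (0,2) [L1,L2] — begin 0,0,0
after L1 α=2/3: [24, 74, 202/3]
after L2 α=3/4: [45/2, 259/2, 109/3]
= [22, 130, 36]

at x=0,y=1 over L1,L2,L3:
after L1 α=4/5: [156/5, 984/5, 164/5]
after L2 α=6/7: [7146/35, 6624/35, 884/35]
after L3 α=7/8: [61291/280, 12749/280, 9041/70]
→ [219, 46, 129]

(0,2) stack=L1,L2,L3,L4; from [0,0,0]:
L1 α=2/3: [24, 74, 202/3]
L2 α=3/4: [45/2, 259/2, 109/3]
L3 α=1/3: [42, 296/3, 416/9]
L4 α=1/3: [191/3, 754/9, 2470/27]
→ [64, 84, 91]

query (1,3) [L1,L2,L3,L4,L5] — begin 0,0,0
after L1 α=1/2: [101, 43/2, 18]
after L2 α=1/2: [142, 189/4, 233/2]
after L3 α=1/2: [373/2, 477/8, 575/4]
after L4 α=3/7: [1187/7, 831/14, 752/7]
after L5 α=5/7: [7764/49, 5486/49, 2624/49]
→ [158, 112, 54]


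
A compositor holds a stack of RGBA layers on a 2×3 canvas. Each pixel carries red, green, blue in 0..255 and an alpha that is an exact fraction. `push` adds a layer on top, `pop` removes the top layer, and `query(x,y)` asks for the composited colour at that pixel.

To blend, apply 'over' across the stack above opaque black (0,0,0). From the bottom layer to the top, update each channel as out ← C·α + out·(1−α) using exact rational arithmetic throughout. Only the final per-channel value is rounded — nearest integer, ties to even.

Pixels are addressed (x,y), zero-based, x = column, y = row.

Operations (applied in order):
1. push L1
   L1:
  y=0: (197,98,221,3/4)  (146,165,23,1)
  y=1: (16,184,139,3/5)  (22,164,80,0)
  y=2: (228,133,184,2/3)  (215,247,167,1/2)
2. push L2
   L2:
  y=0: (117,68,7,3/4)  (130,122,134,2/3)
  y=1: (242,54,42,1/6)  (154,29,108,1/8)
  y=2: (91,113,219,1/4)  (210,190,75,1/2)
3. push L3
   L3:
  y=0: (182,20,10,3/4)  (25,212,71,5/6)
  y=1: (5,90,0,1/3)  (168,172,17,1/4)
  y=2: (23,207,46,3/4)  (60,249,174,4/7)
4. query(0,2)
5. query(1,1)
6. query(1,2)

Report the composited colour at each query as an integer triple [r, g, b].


at x=0,y=2 over L1,L2,L3:
+L1 (α=2/3) → [152, 266/3, 368/3]
+L2 (α=1/4) → [547/4, 379/4, 587/4]
+L3 (α=3/4) → [823/16, 2863/16, 1139/16]
→ [51, 179, 71]

(1,1) stack=L1,L2,L3; from [0,0,0]:
L1 α=0: [0, 0, 0]
L2 α=1/8: [77/4, 29/8, 27/2]
L3 α=1/4: [903/16, 1463/32, 115/8]
→ [56, 46, 14]

(1,2) stack=L1,L2,L3; from [0,0,0]:
after L1 α=1/2: [215/2, 247/2, 167/2]
after L2 α=1/2: [635/4, 627/4, 317/4]
after L3 α=4/7: [2865/28, 5865/28, 3735/28]
= [102, 209, 133]


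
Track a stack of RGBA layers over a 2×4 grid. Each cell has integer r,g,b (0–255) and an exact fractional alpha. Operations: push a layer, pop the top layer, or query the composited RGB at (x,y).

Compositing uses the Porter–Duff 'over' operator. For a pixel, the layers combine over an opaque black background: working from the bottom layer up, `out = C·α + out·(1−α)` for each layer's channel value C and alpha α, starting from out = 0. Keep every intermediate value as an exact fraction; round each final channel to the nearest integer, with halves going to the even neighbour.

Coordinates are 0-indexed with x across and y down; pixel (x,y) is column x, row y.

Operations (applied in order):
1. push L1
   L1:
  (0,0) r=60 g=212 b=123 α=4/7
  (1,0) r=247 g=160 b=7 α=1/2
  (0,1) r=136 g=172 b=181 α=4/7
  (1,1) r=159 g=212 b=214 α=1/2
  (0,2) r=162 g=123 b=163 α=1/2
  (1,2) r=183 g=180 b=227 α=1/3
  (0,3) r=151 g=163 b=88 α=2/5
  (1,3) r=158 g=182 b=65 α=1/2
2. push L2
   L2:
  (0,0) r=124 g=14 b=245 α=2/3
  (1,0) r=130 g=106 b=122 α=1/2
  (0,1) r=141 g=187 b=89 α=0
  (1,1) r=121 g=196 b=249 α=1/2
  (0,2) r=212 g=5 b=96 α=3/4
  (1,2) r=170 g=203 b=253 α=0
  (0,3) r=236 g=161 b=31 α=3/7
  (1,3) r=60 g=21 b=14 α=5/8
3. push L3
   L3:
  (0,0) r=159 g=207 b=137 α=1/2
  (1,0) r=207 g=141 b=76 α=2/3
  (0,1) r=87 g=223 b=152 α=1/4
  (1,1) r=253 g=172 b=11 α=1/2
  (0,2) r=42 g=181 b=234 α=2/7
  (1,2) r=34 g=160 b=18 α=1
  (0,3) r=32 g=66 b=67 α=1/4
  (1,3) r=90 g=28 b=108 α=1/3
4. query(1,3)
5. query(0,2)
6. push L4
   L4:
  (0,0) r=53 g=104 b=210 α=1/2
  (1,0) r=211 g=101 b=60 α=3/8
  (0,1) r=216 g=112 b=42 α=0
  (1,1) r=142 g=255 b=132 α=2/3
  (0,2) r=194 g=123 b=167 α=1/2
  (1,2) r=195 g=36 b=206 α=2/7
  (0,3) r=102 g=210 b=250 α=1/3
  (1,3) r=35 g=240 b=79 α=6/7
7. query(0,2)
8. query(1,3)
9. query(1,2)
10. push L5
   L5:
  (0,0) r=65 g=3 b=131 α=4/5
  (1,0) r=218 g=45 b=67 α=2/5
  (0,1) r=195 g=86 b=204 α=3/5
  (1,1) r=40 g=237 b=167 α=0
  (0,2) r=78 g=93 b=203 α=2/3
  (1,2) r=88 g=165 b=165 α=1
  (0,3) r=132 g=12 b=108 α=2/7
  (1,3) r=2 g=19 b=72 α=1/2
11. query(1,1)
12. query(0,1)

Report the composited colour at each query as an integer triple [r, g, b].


query (1,3) [L1,L2,L3] — begin 0,0,0
L1 α=1/2: [79, 91, 65/2]
L2 α=5/8: [537/8, 189/4, 335/16]
L3 α=1/3: [299/4, 245/6, 1199/24]
= [75, 41, 50]

(0,2) stack=L1,L2,L3; from [0,0,0]:
+L1 (α=1/2) → [81, 123/2, 163/2]
+L2 (α=3/4) → [717/4, 153/8, 739/8]
+L3 (α=2/7) → [3921/28, 523/8, 7439/56]
rounded: [140, 65, 133]

at x=0,y=2 over L1,L2,L3,L4:
after L1 α=1/2: [81, 123/2, 163/2]
after L2 α=3/4: [717/4, 153/8, 739/8]
after L3 α=2/7: [3921/28, 523/8, 7439/56]
after L4 α=1/2: [9353/56, 1507/16, 16791/112]
rounded: [167, 94, 150]

at x=1,y=3 over L1,L2,L3,L4:
+L1 (α=1/2) → [79, 91, 65/2]
+L2 (α=5/8) → [537/8, 189/4, 335/16]
+L3 (α=1/3) → [299/4, 245/6, 1199/24]
+L4 (α=6/7) → [1139/28, 8885/42, 12575/168]
rounded: [41, 212, 75]

at x=1,y=2 over L1,L2,L3,L4:
+L1 (α=1/3) → [61, 60, 227/3]
+L2 (α=0) → [61, 60, 227/3]
+L3 (α=1) → [34, 160, 18]
+L4 (α=2/7) → [80, 872/7, 502/7]
rounded: [80, 125, 72]

(1,1) stack=L1,L2,L3,L4,L5; from [0,0,0]:
+L1 (α=1/2) → [159/2, 106, 107]
+L2 (α=1/2) → [401/4, 151, 178]
+L3 (α=1/2) → [1413/8, 323/2, 189/2]
+L4 (α=2/3) → [3685/24, 1343/6, 239/2]
+L5 (α=0) → [3685/24, 1343/6, 239/2]
rounded: [154, 224, 120]

(0,1) stack=L1,L2,L3,L4,L5; from [0,0,0]:
+L1 (α=4/7) → [544/7, 688/7, 724/7]
+L2 (α=0) → [544/7, 688/7, 724/7]
+L3 (α=1/4) → [2241/28, 3625/28, 809/7]
+L4 (α=0) → [2241/28, 3625/28, 809/7]
+L5 (α=3/5) → [10431/70, 7237/70, 5902/35]
→ [149, 103, 169]
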